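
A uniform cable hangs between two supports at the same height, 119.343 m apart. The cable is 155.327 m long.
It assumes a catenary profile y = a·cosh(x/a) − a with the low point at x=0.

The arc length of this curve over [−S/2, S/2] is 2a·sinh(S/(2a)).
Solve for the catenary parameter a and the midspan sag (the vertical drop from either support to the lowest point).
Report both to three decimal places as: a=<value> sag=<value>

seed: a₀ = √(S³/(24(L−S))) = √(119.343³/(24·35.984)) = 44.364448
iter 1: u=1.345030  f(a)=+3.399e+00  f'(a)=-1.935e+00  a ← 44.364448 − (+3.399e+00/-1.935e+00) = 46.120639
iter 2: u=1.293813  f(a)=+2.122e-01  f'(a)=-1.700e+00  a ← 46.120639 − (+2.122e-01/-1.700e+00) = 46.245448
iter 3: u=1.290322  f(a)=+9.495e-04  f'(a)=-1.685e+00  a ← 46.245448 − (+9.495e-04/-1.685e+00) = 46.246012
iter 4: u=1.290306  f(a)=+1.919e-08  f'(a)=-1.685e+00  a ← 46.246012 − (+1.919e-08/-1.685e+00) = 46.246012
iter 5: u=1.290306  f(a)=+2.842e-14  f'(a)=-1.685e+00  a ← 46.246012 − (+2.842e-14/-1.685e+00) = 46.246012
converged: |Δa| < 1e-12 after 5 iterations
sag = a·(cosh(S/(2a)) − 1) = 46.246012·(cosh(1.290306) − 1) = 44.143771
T_max/T_min = cosh(S/(2a)) = 1.954542

a=46.246 sag=44.144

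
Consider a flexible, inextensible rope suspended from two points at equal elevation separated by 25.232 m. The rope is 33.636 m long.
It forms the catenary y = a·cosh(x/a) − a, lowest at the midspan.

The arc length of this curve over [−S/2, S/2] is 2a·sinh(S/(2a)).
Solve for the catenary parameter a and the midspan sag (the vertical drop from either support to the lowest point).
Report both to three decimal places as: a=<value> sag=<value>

seed: a₀ = √(S³/(24(L−S))) = √(25.232³/(24·8.404)) = 8.924397
iter 1: u=1.413653  f(a)=+8.808e-01  f'(a)=-2.288e+00  a ← 8.924397 − (+8.808e-01/-2.288e+00) = 9.309432
iter 2: u=1.355185  f(a)=+6.021e-02  f'(a)=-1.985e+00  a ← 9.309432 − (+6.021e-02/-1.985e+00) = 9.339771
iter 3: u=1.350783  f(a)=+3.270e-04  f'(a)=-1.963e+00  a ← 9.339771 − (+3.270e-04/-1.963e+00) = 9.339937
iter 4: u=1.350759  f(a)=+9.761e-09  f'(a)=-1.963e+00  a ← 9.339937 − (+9.761e-09/-1.963e+00) = 9.339937
iter 5: u=1.350759  f(a)=+7.105e-15  f'(a)=-1.963e+00  a ← 9.339937 − (+7.105e-15/-1.963e+00) = 9.339937
converged: |Δa| < 1e-12 after 5 iterations
sag = a·(cosh(S/(2a)) − 1) = 9.339937·(cosh(1.350759) − 1) = 9.897515
T_max/T_min = cosh(S/(2a)) = 2.059698

a=9.340 sag=9.898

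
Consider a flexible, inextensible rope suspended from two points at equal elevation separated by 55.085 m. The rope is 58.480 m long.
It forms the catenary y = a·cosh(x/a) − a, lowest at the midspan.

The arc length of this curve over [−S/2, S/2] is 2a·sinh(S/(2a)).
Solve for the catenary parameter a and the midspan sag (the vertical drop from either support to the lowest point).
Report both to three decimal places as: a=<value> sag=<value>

seed: a₀ = √(S³/(24(L−S))) = √(55.085³/(24·3.395)) = 45.292315
iter 1: u=0.608105  f(a)=+6.333e-02  f'(a)=-1.555e-01  a ← 45.292315 − (+6.333e-02/-1.555e-01) = 45.699482
iter 2: u=0.602687  f(a)=+8.641e-04  f'(a)=-1.513e-01  a ← 45.699482 − (+8.641e-04/-1.513e-01) = 45.705193
iter 3: u=0.602612  f(a)=+1.658e-07  f'(a)=-1.513e-01  a ← 45.705193 − (+1.658e-07/-1.513e-01) = 45.705194
iter 4: u=0.602612  f(a)=+7.105e-15  f'(a)=-1.513e-01  a ← 45.705194 − (+7.105e-15/-1.513e-01) = 45.705194
converged: |Δa| < 1e-12 after 4 iterations
sag = a·(cosh(S/(2a)) − 1) = 45.705194·(cosh(0.602612) − 1) = 8.552915
T_max/T_min = cosh(S/(2a)) = 1.187132

a=45.705 sag=8.553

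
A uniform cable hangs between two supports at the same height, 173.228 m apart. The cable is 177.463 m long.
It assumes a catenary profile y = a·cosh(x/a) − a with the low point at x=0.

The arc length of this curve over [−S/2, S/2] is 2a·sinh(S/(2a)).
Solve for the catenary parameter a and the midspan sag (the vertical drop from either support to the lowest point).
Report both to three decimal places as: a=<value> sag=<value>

a=226.974 sag=16.728

seed: a₀ = √(S³/(24(L−S))) = √(173.228³/(24·4.235)) = 226.149071
iter 1: u=0.382995  f(a)=+3.117e-02  f'(a)=-3.801e-02  a ← 226.149071 − (+3.117e-02/-3.801e-02) = 226.969199
iter 2: u=0.381611  f(a)=+1.704e-04  f'(a)=-3.759e-02  a ← 226.969199 − (+1.704e-04/-3.759e-02) = 226.973731
iter 3: u=0.381604  f(a)=+5.152e-09  f'(a)=-3.759e-02  a ← 226.973731 − (+5.152e-09/-3.759e-02) = 226.973731
iter 4: u=0.381604  f(a)=-2.842e-14  f'(a)=-3.759e-02  a ← 226.973731 − (-2.842e-14/-3.759e-02) = 226.973731
converged: |Δa| < 1e-12 after 4 iterations
sag = a·(cosh(S/(2a)) − 1) = 226.973731·(cosh(0.381604) − 1) = 16.727631
T_max/T_min = cosh(S/(2a)) = 1.073699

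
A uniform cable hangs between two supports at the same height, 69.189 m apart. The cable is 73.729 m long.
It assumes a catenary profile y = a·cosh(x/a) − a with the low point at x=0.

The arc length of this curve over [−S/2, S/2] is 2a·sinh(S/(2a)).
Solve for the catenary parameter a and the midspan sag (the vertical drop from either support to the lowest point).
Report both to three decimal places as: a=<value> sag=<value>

a=55.669 sag=11.099

seed: a₀ = √(S³/(24(L−S))) = √(69.189³/(24·4.540)) = 55.134321
iter 1: u=0.627459  f(a)=+9.021e-02  f'(a)=-1.713e-01  a ← 55.134321 − (+9.021e-02/-1.713e-01) = 55.661069
iter 2: u=0.621521  f(a)=+1.309e-03  f'(a)=-1.663e-01  a ← 55.661069 − (+1.309e-03/-1.663e-01) = 55.668941
iter 3: u=0.621433  f(a)=+2.847e-07  f'(a)=-1.663e-01  a ← 55.668941 − (+2.847e-07/-1.663e-01) = 55.668942
iter 4: u=0.621433  f(a)=+0.000e+00  f'(a)=-1.663e-01  a ← 55.668942 − (+0.000e+00/-1.663e-01) = 55.668942
converged: |Δa| < 1e-12 after 4 iterations
sag = a·(cosh(S/(2a)) − 1) = 55.668942·(cosh(0.621433) − 1) = 11.099482
T_max/T_min = cosh(S/(2a)) = 1.199384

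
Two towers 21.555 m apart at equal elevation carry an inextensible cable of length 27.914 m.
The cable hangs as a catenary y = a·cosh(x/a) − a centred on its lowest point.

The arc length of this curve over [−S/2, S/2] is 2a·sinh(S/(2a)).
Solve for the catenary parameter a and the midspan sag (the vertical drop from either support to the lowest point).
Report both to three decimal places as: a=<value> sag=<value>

a=8.437 sag=7.872

seed: a₀ = √(S³/(24(L−S))) = √(21.555³/(24·6.359)) = 8.100690
iter 1: u=1.330442  f(a)=+5.871e-01  f'(a)=-1.866e+00  a ← 8.100690 − (+5.871e-01/-1.866e+00) = 8.415316
iter 2: u=1.280701  f(a)=+3.594e-02  f'(a)=-1.644e+00  a ← 8.415316 − (+3.594e-02/-1.644e+00) = 8.437177
iter 3: u=1.277382  f(a)=+1.541e-04  f'(a)=-1.630e+00  a ← 8.437177 − (+1.541e-04/-1.630e+00) = 8.437271
iter 4: u=1.277368  f(a)=+2.859e-09  f'(a)=-1.630e+00  a ← 8.437271 − (+2.859e-09/-1.630e+00) = 8.437271
iter 5: u=1.277368  f(a)=+7.105e-15  f'(a)=-1.630e+00  a ← 8.437271 − (+7.105e-15/-1.630e+00) = 8.437271
converged: |Δa| < 1e-12 after 5 iterations
sag = a·(cosh(S/(2a)) − 1) = 8.437271·(cosh(1.277368) − 1) = 7.871787
T_max/T_min = cosh(S/(2a)) = 1.932978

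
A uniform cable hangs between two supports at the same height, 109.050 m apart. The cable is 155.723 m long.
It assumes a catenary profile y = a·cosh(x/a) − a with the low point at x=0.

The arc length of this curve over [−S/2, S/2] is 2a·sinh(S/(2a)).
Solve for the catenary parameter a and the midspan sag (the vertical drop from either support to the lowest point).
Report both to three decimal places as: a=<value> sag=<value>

a=36.025 sag=49.767

seed: a₀ = √(S³/(24(L−S))) = √(109.050³/(24·46.673)) = 34.025148
iter 1: u=1.602491  f(a)=+6.373e+00  f'(a)=-3.516e+00  a ← 34.025148 − (+6.373e+00/-3.516e+00) = 35.837732
iter 2: u=1.521441  f(a)=+5.446e-01  f'(a)=-2.938e+00  a ← 35.837732 − (+5.446e-01/-2.938e+00) = 36.023095
iter 3: u=1.513612  f(a)=+4.800e-03  f'(a)=-2.887e+00  a ← 36.023095 − (+4.800e-03/-2.887e+00) = 36.024758
iter 4: u=1.513542  f(a)=+3.800e-07  f'(a)=-2.886e+00  a ← 36.024758 − (+3.800e-07/-2.886e+00) = 36.024758
iter 5: u=1.513542  f(a)=+2.842e-14  f'(a)=-2.886e+00  a ← 36.024758 − (+2.842e-14/-2.886e+00) = 36.024758
converged: |Δa| < 1e-12 after 5 iterations
sag = a·(cosh(S/(2a)) − 1) = 36.024758·(cosh(1.513542) − 1) = 49.766829
T_max/T_min = cosh(S/(2a)) = 2.381462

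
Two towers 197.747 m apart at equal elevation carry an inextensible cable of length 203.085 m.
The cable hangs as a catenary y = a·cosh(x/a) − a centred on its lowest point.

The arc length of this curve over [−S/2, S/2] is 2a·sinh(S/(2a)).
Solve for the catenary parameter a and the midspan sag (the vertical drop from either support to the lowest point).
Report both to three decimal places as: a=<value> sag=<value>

seed: a₀ = √(S³/(24(L−S))) = √(197.747³/(24·5.338)) = 245.680083
iter 1: u=0.402448  f(a)=+4.340e-02  f'(a)=-4.416e-02  a ← 245.680083 − (+4.340e-02/-4.416e-02) = 246.662707
iter 2: u=0.400845  f(a)=+2.617e-04  f'(a)=-4.363e-02  a ← 246.662707 − (+2.617e-04/-4.363e-02) = 246.668705
iter 3: u=0.400835  f(a)=+9.649e-09  f'(a)=-4.363e-02  a ← 246.668705 − (+9.649e-09/-4.363e-02) = 246.668706
iter 4: u=0.400835  f(a)=+0.000e+00  f'(a)=-4.363e-02  a ← 246.668706 − (+0.000e+00/-4.363e-02) = 246.668706
converged: |Δa| < 1e-12 after 4 iterations
sag = a·(cosh(S/(2a)) − 1) = 246.668706·(cosh(0.400835) − 1) = 20.082732
T_max/T_min = cosh(S/(2a)) = 1.081416

a=246.669 sag=20.083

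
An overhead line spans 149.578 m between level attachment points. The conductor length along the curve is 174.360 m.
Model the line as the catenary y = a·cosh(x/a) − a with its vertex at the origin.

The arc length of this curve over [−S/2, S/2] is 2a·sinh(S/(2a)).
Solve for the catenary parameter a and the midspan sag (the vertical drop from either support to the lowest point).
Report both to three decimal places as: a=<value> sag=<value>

seed: a₀ = √(S³/(24(L−S))) = √(149.578³/(24·24.782)) = 75.011489
iter 1: u=0.997034  f(a)=+1.261e+00  f'(a)=-7.288e-01  a ← 75.011489 − (+1.261e+00/-7.288e-01) = 76.742143
iter 2: u=0.974549  f(a)=+4.497e-02  f'(a)=-6.777e-01  a ← 76.742143 − (+4.497e-02/-6.777e-01) = 76.808505
iter 3: u=0.973707  f(a)=+6.185e-05  f'(a)=-6.758e-01  a ← 76.808505 − (+6.185e-05/-6.758e-01) = 76.808597
iter 4: u=0.973706  f(a)=+1.173e-10  f'(a)=-6.758e-01  a ← 76.808597 − (+1.173e-10/-6.758e-01) = 76.808597
iter 5: u=0.973706  f(a)=+2.842e-14  f'(a)=-6.758e-01  a ← 76.808597 − (+2.842e-14/-6.758e-01) = 76.808597
converged: |Δa| < 1e-12 after 5 iterations
sag = a·(cosh(S/(2a)) − 1) = 76.808597·(cosh(0.973706) − 1) = 39.380529
T_max/T_min = cosh(S/(2a)) = 1.512710

a=76.809 sag=39.381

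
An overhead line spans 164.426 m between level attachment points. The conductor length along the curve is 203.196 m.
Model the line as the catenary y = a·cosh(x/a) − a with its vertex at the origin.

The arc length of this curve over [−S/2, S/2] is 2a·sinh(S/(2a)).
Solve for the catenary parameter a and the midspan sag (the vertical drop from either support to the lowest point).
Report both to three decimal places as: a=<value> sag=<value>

a=71.443 sag=52.760

seed: a₀ = √(S³/(24(L−S))) = √(164.426³/(24·38.770)) = 69.119759
iter 1: u=1.189428  f(a)=+2.837e+00  f'(a)=-1.289e+00  a ← 69.119759 − (+2.837e+00/-1.289e+00) = 71.320856
iter 2: u=1.152720  f(a)=+1.411e-01  f'(a)=-1.163e+00  a ← 71.320856 − (+1.411e-01/-1.163e+00) = 71.442170
iter 3: u=1.150763  f(a)=+3.899e-04  f'(a)=-1.157e+00  a ← 71.442170 − (+3.899e-04/-1.157e+00) = 71.442507
iter 4: u=1.150757  f(a)=+2.993e-09  f'(a)=-1.157e+00  a ← 71.442507 − (+2.993e-09/-1.157e+00) = 71.442507
iter 5: u=1.150757  f(a)=+2.842e-14  f'(a)=-1.157e+00  a ← 71.442507 − (+2.842e-14/-1.157e+00) = 71.442507
converged: |Δa| < 1e-12 after 5 iterations
sag = a·(cosh(S/(2a)) − 1) = 71.442507·(cosh(1.150757) − 1) = 52.759689
T_max/T_min = cosh(S/(2a)) = 1.738492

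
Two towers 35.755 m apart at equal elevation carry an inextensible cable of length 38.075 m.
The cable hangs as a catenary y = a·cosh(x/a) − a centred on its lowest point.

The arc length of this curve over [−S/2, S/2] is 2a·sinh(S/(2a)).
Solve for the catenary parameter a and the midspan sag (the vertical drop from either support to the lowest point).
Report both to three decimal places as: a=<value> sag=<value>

a=28.927 sag=5.702

seed: a₀ = √(S³/(24(L−S))) = √(35.755³/(24·2.320)) = 28.652041
iter 1: u=0.623952  f(a)=+4.558e-02  f'(a)=-1.683e-01  a ← 28.652041 − (+4.558e-02/-1.683e-01) = 28.922818
iter 2: u=0.618111  f(a)=+6.542e-04  f'(a)=-1.635e-01  a ← 28.922818 − (+6.542e-04/-1.635e-01) = 28.926818
iter 3: u=0.618025  f(a)=+1.391e-07  f'(a)=-1.635e-01  a ← 28.926818 − (+1.391e-07/-1.635e-01) = 28.926819
iter 4: u=0.618025  f(a)=+7.105e-15  f'(a)=-1.635e-01  a ← 28.926819 − (+7.105e-15/-1.635e-01) = 28.926819
converged: |Δa| < 1e-12 after 4 iterations
sag = a·(cosh(S/(2a)) − 1) = 28.926819·(cosh(0.618025) − 1) = 5.702464
T_max/T_min = cosh(S/(2a)) = 1.197134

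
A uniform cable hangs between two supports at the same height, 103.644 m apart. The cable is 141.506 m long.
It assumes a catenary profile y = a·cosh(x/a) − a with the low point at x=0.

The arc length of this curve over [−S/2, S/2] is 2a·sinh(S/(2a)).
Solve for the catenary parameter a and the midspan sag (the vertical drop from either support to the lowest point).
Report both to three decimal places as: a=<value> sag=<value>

a=36.780 sag=42.962

seed: a₀ = √(S³/(24(L−S))) = √(103.644³/(24·37.862)) = 35.003289
iter 1: u=1.480489  f(a)=+4.373e+00  f'(a)=-2.676e+00  a ← 35.003289 − (+4.373e+00/-2.676e+00) = 36.637210
iter 2: u=1.414464  f(a)=+3.248e-01  f'(a)=-2.292e+00  a ← 36.637210 − (+3.248e-01/-2.292e+00) = 36.778921
iter 3: u=1.409014  f(a)=+2.110e-03  f'(a)=-2.262e+00  a ← 36.778921 − (+2.110e-03/-2.262e+00) = 36.779854
iter 4: u=1.408978  f(a)=+9.034e-08  f'(a)=-2.262e+00  a ← 36.779854 − (+9.034e-08/-2.262e+00) = 36.779854
iter 5: u=1.408978  f(a)=+0.000e+00  f'(a)=-2.262e+00  a ← 36.779854 − (+0.000e+00/-2.262e+00) = 36.779854
converged: |Δa| < 1e-12 after 5 iterations
sag = a·(cosh(S/(2a)) − 1) = 36.779854·(cosh(1.408978) − 1) = 42.961884
T_max/T_min = cosh(S/(2a)) = 2.168082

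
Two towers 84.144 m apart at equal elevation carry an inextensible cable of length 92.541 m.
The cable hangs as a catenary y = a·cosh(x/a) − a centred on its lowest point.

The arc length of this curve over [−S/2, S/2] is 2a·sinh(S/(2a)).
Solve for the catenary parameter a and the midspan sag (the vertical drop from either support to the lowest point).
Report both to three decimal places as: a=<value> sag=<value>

seed: a₀ = √(S³/(24(L−S))) = √(84.144³/(24·8.397)) = 54.370964
iter 1: u=0.773795  f(a)=+2.550e-01  f'(a)=-3.278e-01  a ← 54.370964 − (+2.550e-01/-3.278e-01) = 55.148952
iter 2: u=0.762879  f(a)=+5.576e-03  f'(a)=-3.136e-01  a ← 55.148952 − (+5.576e-03/-3.136e-01) = 55.166735
iter 3: u=0.762633  f(a)=+2.799e-06  f'(a)=-3.133e-01  a ← 55.166735 − (+2.799e-06/-3.133e-01) = 55.166744
iter 4: u=0.762633  f(a)=+7.248e-13  f'(a)=-3.133e-01  a ← 55.166744 − (+7.248e-13/-3.133e-01) = 55.166744
converged: |Δa| < 1e-12 after 4 iterations
sag = a·(cosh(S/(2a)) − 1) = 55.166744·(cosh(0.762633) − 1) = 16.835539
T_max/T_min = cosh(S/(2a)) = 1.305176

a=55.167 sag=16.836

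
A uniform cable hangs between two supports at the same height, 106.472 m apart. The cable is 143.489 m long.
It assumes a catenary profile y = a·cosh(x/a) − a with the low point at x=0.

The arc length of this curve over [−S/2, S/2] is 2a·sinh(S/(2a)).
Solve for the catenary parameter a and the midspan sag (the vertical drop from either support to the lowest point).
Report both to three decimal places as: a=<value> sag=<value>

seed: a₀ = √(S³/(24(L−S))) = √(106.472³/(24·37.017)) = 36.859283
iter 1: u=1.444304  f(a)=+4.058e+00  f'(a)=-2.460e+00  a ← 36.859283 − (+4.058e+00/-2.460e+00) = 38.509010
iter 2: u=1.382430  f(a)=+2.884e-01  f'(a)=-2.122e+00  a ← 38.509010 − (+2.884e-01/-2.122e+00) = 38.644920
iter 3: u=1.377568  f(a)=+1.702e-03  f'(a)=-2.097e+00  a ← 38.644920 − (+1.702e-03/-2.097e+00) = 38.645732
iter 4: u=1.377539  f(a)=+6.008e-08  f'(a)=-2.097e+00  a ← 38.645732 − (+6.008e-08/-2.097e+00) = 38.645732
iter 5: u=1.377539  f(a)=+0.000e+00  f'(a)=-2.097e+00  a ← 38.645732 − (+0.000e+00/-2.097e+00) = 38.645732
converged: |Δa| < 1e-12 after 5 iterations
sag = a·(cosh(S/(2a)) − 1) = 38.645732·(cosh(1.377539) − 1) = 42.845163
T_max/T_min = cosh(S/(2a)) = 2.108665

a=38.646 sag=42.845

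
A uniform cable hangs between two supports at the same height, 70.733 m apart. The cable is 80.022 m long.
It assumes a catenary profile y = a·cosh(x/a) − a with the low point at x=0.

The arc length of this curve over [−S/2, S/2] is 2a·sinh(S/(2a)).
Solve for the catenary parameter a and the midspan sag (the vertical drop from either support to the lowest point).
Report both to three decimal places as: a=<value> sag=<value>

seed: a₀ = √(S³/(24(L−S))) = √(70.733³/(24·9.289)) = 39.842173
iter 1: u=0.887665  f(a)=+3.729e-01  f'(a)=-5.041e-01  a ← 39.842173 − (+3.729e-01/-5.041e-01) = 40.581945
iter 2: u=0.871484  f(a)=+1.064e-02  f'(a)=-4.757e-01  a ← 40.581945 − (+1.064e-02/-4.757e-01) = 40.604311
iter 3: u=0.871004  f(a)=+9.224e-06  f'(a)=-4.749e-01  a ← 40.604311 − (+9.224e-06/-4.749e-01) = 40.604330
iter 4: u=0.871003  f(a)=+6.949e-12  f'(a)=-4.749e-01  a ← 40.604330 − (+6.949e-12/-4.749e-01) = 40.604330
converged: |Δa| < 1e-12 after 4 iterations
sag = a·(cosh(S/(2a)) − 1) = 40.604330·(cosh(0.871003) − 1) = 16.400860
T_max/T_min = cosh(S/(2a)) = 1.403919

a=40.604 sag=16.401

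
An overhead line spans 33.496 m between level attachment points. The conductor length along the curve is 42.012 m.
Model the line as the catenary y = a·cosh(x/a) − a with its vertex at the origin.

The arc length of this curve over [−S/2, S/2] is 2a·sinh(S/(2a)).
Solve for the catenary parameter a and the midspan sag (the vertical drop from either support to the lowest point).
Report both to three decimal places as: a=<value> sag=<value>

seed: a₀ = √(S³/(24(L−S))) = √(33.496³/(24·8.516)) = 13.560196
iter 1: u=1.235085  f(a)=+6.736e-01  f'(a)=-1.458e+00  a ← 13.560196 − (+6.736e-01/-1.458e+00) = 14.022102
iter 2: u=1.194400  f(a)=+3.595e-02  f'(a)=-1.306e+00  a ← 14.022102 − (+3.595e-02/-1.306e+00) = 14.049619
iter 3: u=1.192061  f(a)=+1.152e-04  f'(a)=-1.298e+00  a ← 14.049619 − (+1.152e-04/-1.298e+00) = 14.049708
iter 4: u=1.192053  f(a)=+1.190e-09  f'(a)=-1.298e+00  a ← 14.049708 − (+1.190e-09/-1.298e+00) = 14.049708
iter 5: u=1.192053  f(a)=+7.105e-15  f'(a)=-1.298e+00  a ← 14.049708 − (+7.105e-15/-1.298e+00) = 14.049708
converged: |Δa| < 1e-12 after 5 iterations
sag = a·(cosh(S/(2a)) − 1) = 14.049708·(cosh(1.192053) − 1) = 11.221745
T_max/T_min = cosh(S/(2a)) = 1.798717

a=14.050 sag=11.222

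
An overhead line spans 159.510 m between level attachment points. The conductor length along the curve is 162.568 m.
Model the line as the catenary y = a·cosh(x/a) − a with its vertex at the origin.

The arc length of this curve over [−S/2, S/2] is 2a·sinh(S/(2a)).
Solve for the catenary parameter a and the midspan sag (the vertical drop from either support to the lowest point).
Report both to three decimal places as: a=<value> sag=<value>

seed: a₀ = √(S³/(24(L−S))) = √(159.510³/(24·3.058)) = 235.156783
iter 1: u=0.339157  f(a)=+1.764e-02  f'(a)=-2.631e-02  a ← 235.156783 − (+1.764e-02/-2.631e-02) = 235.827132
iter 2: u=0.338193  f(a)=+7.570e-05  f'(a)=-2.608e-02  a ← 235.827132 − (+7.570e-05/-2.608e-02) = 235.830034
iter 3: u=0.338188  f(a)=+1.408e-09  f'(a)=-2.608e-02  a ← 235.830034 − (+1.408e-09/-2.608e-02) = 235.830034
iter 4: u=0.338188  f(a)=+0.000e+00  f'(a)=-2.608e-02  a ← 235.830034 − (+0.000e+00/-2.608e-02) = 235.830034
converged: |Δa| < 1e-12 after 4 iterations
sag = a·(cosh(S/(2a)) − 1) = 235.830034·(cosh(0.338188) − 1) = 13.615138
T_max/T_min = cosh(S/(2a)) = 1.057733

a=235.830 sag=13.615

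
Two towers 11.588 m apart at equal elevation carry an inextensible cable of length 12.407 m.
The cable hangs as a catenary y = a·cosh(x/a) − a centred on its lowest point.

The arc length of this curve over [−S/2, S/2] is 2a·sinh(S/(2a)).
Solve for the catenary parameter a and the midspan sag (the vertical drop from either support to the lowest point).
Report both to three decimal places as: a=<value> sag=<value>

a=8.990 sag=1.933

seed: a₀ = √(S³/(24(L−S))) = √(11.588³/(24·0.819)) = 8.897442
iter 1: u=0.651198  f(a)=+1.754e-02  f'(a)=-1.920e-01  a ← 8.897442 − (+1.754e-02/-1.920e-01) = 8.988793
iter 2: u=0.644580  f(a)=+2.738e-04  f'(a)=-1.861e-01  a ← 8.988793 − (+2.738e-04/-1.861e-01) = 8.990265
iter 3: u=0.644475  f(a)=+6.907e-08  f'(a)=-1.860e-01  a ← 8.990265 − (+6.907e-08/-1.860e-01) = 8.990265
iter 4: u=0.644475  f(a)=+5.329e-15  f'(a)=-1.860e-01  a ← 8.990265 − (+5.329e-15/-1.860e-01) = 8.990265
converged: |Δa| < 1e-12 after 4 iterations
sag = a·(cosh(S/(2a)) − 1) = 8.990265·(cosh(0.644475) − 1) = 1.932568
T_max/T_min = cosh(S/(2a)) = 1.214962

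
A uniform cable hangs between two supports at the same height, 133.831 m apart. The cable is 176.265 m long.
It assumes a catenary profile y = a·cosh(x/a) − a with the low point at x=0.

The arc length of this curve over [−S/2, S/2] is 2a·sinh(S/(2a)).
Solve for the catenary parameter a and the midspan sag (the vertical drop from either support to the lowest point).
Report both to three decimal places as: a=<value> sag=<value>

seed: a₀ = √(S³/(24(L−S))) = √(133.831³/(24·42.434)) = 48.514603
iter 1: u=1.379286  f(a)=+4.224e+00  f'(a)=-2.106e+00  a ← 48.514603 − (+4.224e+00/-2.106e+00) = 50.520790
iter 2: u=1.324514  f(a)=+2.761e-01  f'(a)=-1.838e+00  a ← 50.520790 − (+2.761e-01/-1.838e+00) = 50.670997
iter 3: u=1.320588  f(a)=+1.363e-03  f'(a)=-1.820e+00  a ← 50.670997 − (+1.363e-03/-1.820e+00) = 50.671745
iter 4: u=1.320568  f(a)=+3.355e-08  f'(a)=-1.820e+00  a ← 50.671745 − (+3.355e-08/-1.820e+00) = 50.671745
iter 5: u=1.320568  f(a)=+0.000e+00  f'(a)=-1.820e+00  a ← 50.671745 − (+0.000e+00/-1.820e+00) = 50.671745
converged: |Δa| < 1e-12 after 5 iterations
sag = a·(cosh(S/(2a)) − 1) = 50.671745·(cosh(1.320568) − 1) = 50.989276
T_max/T_min = cosh(S/(2a)) = 2.006266

a=50.672 sag=50.989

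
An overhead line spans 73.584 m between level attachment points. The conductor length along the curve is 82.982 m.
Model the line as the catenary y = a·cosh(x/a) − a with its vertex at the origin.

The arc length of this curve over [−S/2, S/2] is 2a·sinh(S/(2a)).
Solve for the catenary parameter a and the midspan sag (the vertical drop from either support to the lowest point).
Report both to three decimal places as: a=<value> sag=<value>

a=42.812 sag=16.807

seed: a₀ = √(S³/(24(L−S))) = √(73.584³/(24·9.398)) = 42.029260
iter 1: u=0.875390  f(a)=+3.667e-01  f'(a)=-4.824e-01  a ← 42.029260 − (+3.667e-01/-4.824e-01) = 42.789424
iter 2: u=0.859839  f(a)=+1.019e-02  f'(a)=-4.560e-01  a ← 42.789424 − (+1.019e-02/-4.560e-01) = 42.811762
iter 3: u=0.859390  f(a)=+8.355e-06  f'(a)=-4.552e-01  a ← 42.811762 − (+8.355e-06/-4.552e-01) = 42.811781
iter 4: u=0.859390  f(a)=+5.627e-12  f'(a)=-4.552e-01  a ← 42.811781 − (+5.627e-12/-4.552e-01) = 42.811781
converged: |Δa| < 1e-12 after 4 iterations
sag = a·(cosh(S/(2a)) − 1) = 42.811781·(cosh(0.859390) − 1) = 16.806603
T_max/T_min = cosh(S/(2a)) = 1.392570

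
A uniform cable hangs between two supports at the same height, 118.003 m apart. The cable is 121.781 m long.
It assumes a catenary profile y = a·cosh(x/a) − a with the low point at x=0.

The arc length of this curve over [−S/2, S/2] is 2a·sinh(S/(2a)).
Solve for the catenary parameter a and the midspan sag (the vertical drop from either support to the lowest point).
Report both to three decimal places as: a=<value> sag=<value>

a=135.260 sag=13.074

seed: a₀ = √(S³/(24(L−S))) = √(118.003³/(24·3.778)) = 134.617951
iter 1: u=0.438289  f(a)=+3.645e-02  f'(a)=-5.721e-02  a ← 134.617951 − (+3.645e-02/-5.721e-02) = 135.255084
iter 2: u=0.436224  f(a)=+2.604e-04  f'(a)=-5.640e-02  a ← 135.255084 − (+2.604e-04/-5.640e-02) = 135.259702
iter 3: u=0.436209  f(a)=+1.350e-08  f'(a)=-5.639e-02  a ← 135.259702 − (+1.350e-08/-5.639e-02) = 135.259702
iter 4: u=0.436209  f(a)=+1.421e-14  f'(a)=-5.639e-02  a ← 135.259702 − (+1.421e-14/-5.639e-02) = 135.259702
converged: |Δa| < 1e-12 after 4 iterations
sag = a·(cosh(S/(2a)) − 1) = 135.259702·(cosh(0.436209) − 1) = 13.073841
T_max/T_min = cosh(S/(2a)) = 1.096657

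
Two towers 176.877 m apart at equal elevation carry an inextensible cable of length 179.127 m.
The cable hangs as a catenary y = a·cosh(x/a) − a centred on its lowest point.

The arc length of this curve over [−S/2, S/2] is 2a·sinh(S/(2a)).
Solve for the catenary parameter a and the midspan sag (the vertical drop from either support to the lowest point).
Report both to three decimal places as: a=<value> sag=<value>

a=320.727 sag=12.271

seed: a₀ = √(S³/(24(L−S))) = √(176.877³/(24·2.250)) = 320.118052
iter 1: u=0.276268  f(a)=+8.602e-03  f'(a)=-1.416e-02  a ← 320.118052 − (+8.602e-03/-1.416e-02) = 320.725335
iter 2: u=0.275745  f(a)=+2.454e-05  f'(a)=-1.408e-02  a ← 320.725335 − (+2.454e-05/-1.408e-02) = 320.727077
iter 3: u=0.275744  f(a)=+2.010e-10  f'(a)=-1.408e-02  a ← 320.727077 − (+2.010e-10/-1.408e-02) = 320.727077
iter 4: u=0.275744  f(a)=-2.842e-14  f'(a)=-1.408e-02  a ← 320.727077 − (-2.842e-14/-1.408e-02) = 320.727077
converged: |Δa| < 1e-12 after 4 iterations
sag = a·(cosh(S/(2a)) − 1) = 320.727077·(cosh(0.275744) − 1) = 12.270638
T_max/T_min = cosh(S/(2a)) = 1.038259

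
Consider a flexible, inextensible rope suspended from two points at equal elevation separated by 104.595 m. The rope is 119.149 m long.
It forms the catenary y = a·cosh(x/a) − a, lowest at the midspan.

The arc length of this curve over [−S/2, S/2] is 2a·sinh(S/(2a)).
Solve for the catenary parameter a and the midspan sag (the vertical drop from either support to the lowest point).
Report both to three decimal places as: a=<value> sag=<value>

seed: a₀ = √(S³/(24(L−S))) = √(104.595³/(24·14.554)) = 57.236040
iter 1: u=0.913716  f(a)=+6.198e-01  f'(a)=-5.523e-01  a ← 57.236040 − (+6.198e-01/-5.523e-01) = 58.358170
iter 2: u=0.896147  f(a)=+1.870e-02  f'(a)=-5.194e-01  a ← 58.358170 − (+1.870e-02/-5.194e-01) = 58.394162
iter 3: u=0.895595  f(a)=+1.818e-05  f'(a)=-5.184e-01  a ← 58.394162 − (+1.818e-05/-5.184e-01) = 58.394197
iter 4: u=0.895594  f(a)=+1.722e-11  f'(a)=-5.184e-01  a ← 58.394197 − (+1.722e-11/-5.184e-01) = 58.394197
converged: |Δa| < 1e-12 after 4 iterations
sag = a·(cosh(S/(2a)) − 1) = 58.394197·(cosh(0.895594) − 1) = 25.026444
T_max/T_min = cosh(S/(2a)) = 1.428578

a=58.394 sag=25.026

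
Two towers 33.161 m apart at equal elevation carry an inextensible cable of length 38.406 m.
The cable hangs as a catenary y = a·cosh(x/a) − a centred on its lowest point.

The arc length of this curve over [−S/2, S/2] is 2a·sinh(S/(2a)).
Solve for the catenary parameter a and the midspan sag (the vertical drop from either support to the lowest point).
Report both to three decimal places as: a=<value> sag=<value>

a=17.410 sag=8.510

seed: a₀ = √(S³/(24(L−S))) = √(33.161³/(24·5.245)) = 17.020137
iter 1: u=0.974170  f(a)=+2.546e-01  f'(a)=-6.768e-01  a ← 17.020137 − (+2.546e-01/-6.768e-01) = 17.396262
iter 2: u=0.953107  f(a)=+8.683e-03  f'(a)=-6.314e-01  a ← 17.396262 − (+8.683e-03/-6.314e-01) = 17.410016
iter 3: u=0.952354  f(a)=+1.089e-05  f'(a)=-6.298e-01  a ← 17.410016 − (+1.089e-05/-6.298e-01) = 17.410033
iter 4: u=0.952353  f(a)=+1.719e-11  f'(a)=-6.298e-01  a ← 17.410033 − (+1.719e-11/-6.298e-01) = 17.410033
iter 5: u=0.952353  f(a)=+0.000e+00  f'(a)=-6.298e-01  a ← 17.410033 − (+0.000e+00/-6.298e-01) = 17.410033
converged: |Δa| < 1e-12 after 5 iterations
sag = a·(cosh(S/(2a)) − 1) = 17.410033·(cosh(0.952353) − 1) = 8.510315
T_max/T_min = cosh(S/(2a)) = 1.488817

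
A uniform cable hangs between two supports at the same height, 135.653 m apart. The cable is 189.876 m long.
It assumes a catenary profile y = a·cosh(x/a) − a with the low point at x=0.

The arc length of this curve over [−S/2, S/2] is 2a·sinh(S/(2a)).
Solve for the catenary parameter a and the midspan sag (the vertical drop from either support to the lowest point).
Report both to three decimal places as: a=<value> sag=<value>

a=46.214 sag=59.375

seed: a₀ = √(S³/(24(L−S))) = √(135.653³/(24·54.223)) = 43.797237
iter 1: u=1.548648  f(a)=+6.886e+00  f'(a)=-3.123e+00  a ← 43.797237 − (+6.886e+00/-3.123e+00) = 46.002117
iter 2: u=1.474421  f(a)=+5.542e-01  f'(a)=-2.639e+00  a ← 46.002117 − (+5.542e-01/-2.639e+00) = 46.212113
iter 3: u=1.467721  f(a)=+4.283e-03  f'(a)=-2.598e+00  a ← 46.212113 − (+4.283e-03/-2.598e+00) = 46.213762
iter 4: u=1.467669  f(a)=+2.602e-07  f'(a)=-2.598e+00  a ← 46.213762 − (+2.602e-07/-2.598e+00) = 46.213762
iter 5: u=1.467669  f(a)=+0.000e+00  f'(a)=-2.598e+00  a ← 46.213762 − (+0.000e+00/-2.598e+00) = 46.213762
converged: |Δa| < 1e-12 after 5 iterations
sag = a·(cosh(S/(2a)) − 1) = 46.213762·(cosh(1.467669) − 1) = 59.374759
T_max/T_min = cosh(S/(2a)) = 2.284785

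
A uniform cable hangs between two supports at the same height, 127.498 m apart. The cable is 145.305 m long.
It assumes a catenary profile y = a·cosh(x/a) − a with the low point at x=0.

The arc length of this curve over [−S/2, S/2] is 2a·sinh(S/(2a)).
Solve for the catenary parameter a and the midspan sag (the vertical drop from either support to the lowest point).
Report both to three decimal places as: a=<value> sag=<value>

seed: a₀ = √(S³/(24(L−S))) = √(127.498³/(24·17.807)) = 69.639246
iter 1: u=0.915418  f(a)=+7.612e-01  f'(a)=-5.556e-01  a ← 69.639246 − (+7.612e-01/-5.556e-01) = 71.009319
iter 2: u=0.897755  f(a)=+2.304e-02  f'(a)=-5.224e-01  a ← 71.009319 − (+2.304e-02/-5.224e-01) = 71.053430
iter 3: u=0.897198  f(a)=+2.258e-05  f'(a)=-5.214e-01  a ← 71.053430 − (+2.258e-05/-5.214e-01) = 71.053474
iter 4: u=0.897198  f(a)=+2.174e-11  f'(a)=-5.214e-01  a ← 71.053474 − (+2.174e-11/-5.214e-01) = 71.053474
converged: |Δa| < 1e-12 after 4 iterations
sag = a·(cosh(S/(2a)) − 1) = 71.053474·(cosh(0.897198) − 1) = 30.568285
T_max/T_min = cosh(S/(2a)) = 1.430215

a=71.053 sag=30.568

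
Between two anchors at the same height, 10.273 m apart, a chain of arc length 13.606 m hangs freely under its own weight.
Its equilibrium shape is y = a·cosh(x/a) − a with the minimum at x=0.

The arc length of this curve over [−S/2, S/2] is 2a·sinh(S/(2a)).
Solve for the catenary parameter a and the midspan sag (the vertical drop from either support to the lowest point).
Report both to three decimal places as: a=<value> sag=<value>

seed: a₀ = √(S³/(24(L−S))) = √(10.273³/(24·3.333)) = 3.681482
iter 1: u=1.395226  f(a)=+3.399e-01  f'(a)=-2.189e+00  a ← 3.681482 − (+3.399e-01/-2.189e+00) = 3.836770
iter 2: u=1.338756  f(a)=+2.269e-02  f'(a)=-1.905e+00  a ← 3.836770 − (+2.269e-02/-1.905e+00) = 3.848678
iter 3: u=1.334614  f(a)=+1.171e-04  f'(a)=-1.886e+00  a ← 3.848678 − (+1.171e-04/-1.886e+00) = 3.848740
iter 4: u=1.334593  f(a)=+3.154e-09  f'(a)=-1.886e+00  a ← 3.848740 − (+3.154e-09/-1.886e+00) = 3.848740
iter 5: u=1.334593  f(a)=-3.553e-15  f'(a)=-1.886e+00  a ← 3.848740 − (-3.553e-15/-1.886e+00) = 3.848740
converged: |Δa| < 1e-12 after 5 iterations
sag = a·(cosh(S/(2a)) − 1) = 3.848740·(cosh(1.334593) − 1) = 3.967500
T_max/T_min = cosh(S/(2a)) = 2.030857

a=3.849 sag=3.968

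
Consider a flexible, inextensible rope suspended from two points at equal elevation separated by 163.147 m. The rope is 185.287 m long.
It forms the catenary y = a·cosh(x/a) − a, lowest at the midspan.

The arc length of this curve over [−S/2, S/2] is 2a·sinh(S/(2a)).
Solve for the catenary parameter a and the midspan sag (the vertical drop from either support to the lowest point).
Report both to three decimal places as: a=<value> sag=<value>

seed: a₀ = √(S³/(24(L−S))) = √(163.147³/(24·22.140)) = 90.401203
iter 1: u=0.902350  f(a)=+9.190e-01  f'(a)=-5.309e-01  a ← 90.401203 − (+9.190e-01/-5.309e-01) = 92.132362
iter 2: u=0.885395  f(a)=+2.706e-02  f'(a)=-5.000e-01  a ← 92.132362 − (+2.706e-02/-5.000e-01) = 92.186485
iter 3: u=0.884875  f(a)=+2.505e-05  f'(a)=-4.991e-01  a ← 92.186485 − (+2.505e-05/-4.991e-01) = 92.186535
iter 4: u=0.884874  f(a)=+2.152e-11  f'(a)=-4.991e-01  a ← 92.186535 − (+2.152e-11/-4.991e-01) = 92.186535
converged: |Δa| < 1e-12 after 4 iterations
sag = a·(cosh(S/(2a)) − 1) = 92.186535·(cosh(0.884874) − 1) = 38.508436
T_max/T_min = cosh(S/(2a)) = 1.417723

a=92.187 sag=38.508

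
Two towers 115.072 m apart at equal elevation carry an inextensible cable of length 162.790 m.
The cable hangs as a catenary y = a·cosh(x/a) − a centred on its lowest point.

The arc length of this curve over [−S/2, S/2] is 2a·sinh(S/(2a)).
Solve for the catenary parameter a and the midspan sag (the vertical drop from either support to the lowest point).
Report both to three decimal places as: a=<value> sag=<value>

seed: a₀ = √(S³/(24(L−S))) = √(115.072³/(24·47.718)) = 36.476046
iter 1: u=1.577364  f(a)=+6.300e+00  f'(a)=-3.328e+00  a ← 36.476046 − (+6.300e+00/-3.328e+00) = 38.369212
iter 2: u=1.499536  f(a)=+5.237e-01  f'(a)=-2.796e+00  a ← 38.369212 − (+5.237e-01/-2.796e+00) = 38.556548
iter 3: u=1.492250  f(a)=+4.344e-03  f'(a)=-2.750e+00  a ← 38.556548 − (+4.344e-03/-2.750e+00) = 38.558128
iter 4: u=1.492189  f(a)=+3.043e-07  f'(a)=-2.749e+00  a ← 38.558128 − (+3.043e-07/-2.749e+00) = 38.558128
iter 5: u=1.492189  f(a)=-2.842e-14  f'(a)=-2.749e+00  a ← 38.558128 − (-2.842e-14/-2.749e+00) = 38.558128
converged: |Δa| < 1e-12 after 5 iterations
sag = a·(cosh(S/(2a)) − 1) = 38.558128·(cosh(1.492189) − 1) = 51.507821
T_max/T_min = cosh(S/(2a)) = 2.335849

a=38.558 sag=51.508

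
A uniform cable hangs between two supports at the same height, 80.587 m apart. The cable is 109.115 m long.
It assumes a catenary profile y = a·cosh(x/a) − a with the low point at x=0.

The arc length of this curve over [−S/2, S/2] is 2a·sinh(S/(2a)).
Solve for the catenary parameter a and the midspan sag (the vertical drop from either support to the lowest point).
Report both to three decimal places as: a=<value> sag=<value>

a=29.010 sag=32.781

seed: a₀ = √(S³/(24(L−S))) = √(80.587³/(24·28.528)) = 27.647521
iter 1: u=1.457400  f(a)=+3.188e+00  f'(a)=-2.537e+00  a ← 27.647521 − (+3.188e+00/-2.537e+00) = 28.904125
iter 2: u=1.394040  f(a)=+2.302e-01  f'(a)=-2.182e+00  a ← 28.904125 − (+2.302e-01/-2.182e+00) = 29.009608
iter 3: u=1.388971  f(a)=+1.407e-03  f'(a)=-2.156e+00  a ← 29.009608 − (+1.407e-03/-2.156e+00) = 29.010261
iter 4: u=1.388940  f(a)=+5.329e-08  f'(a)=-2.156e+00  a ← 29.010261 − (+5.329e-08/-2.156e+00) = 29.010261
iter 5: u=1.388940  f(a)=+1.421e-14  f'(a)=-2.156e+00  a ← 29.010261 − (+1.421e-14/-2.156e+00) = 29.010261
converged: |Δa| < 1e-12 after 5 iterations
sag = a·(cosh(S/(2a)) − 1) = 29.010261·(cosh(1.388940) − 1) = 32.780645
T_max/T_min = cosh(S/(2a)) = 2.129967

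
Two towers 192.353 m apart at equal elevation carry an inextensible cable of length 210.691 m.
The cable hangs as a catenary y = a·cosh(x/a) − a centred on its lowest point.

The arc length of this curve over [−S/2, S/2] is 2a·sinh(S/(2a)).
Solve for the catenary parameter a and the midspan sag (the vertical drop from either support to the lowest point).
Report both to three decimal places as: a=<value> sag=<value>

a=128.945 sag=37.562

seed: a₀ = √(S³/(24(L−S))) = √(192.353³/(24·18.338)) = 127.164779
iter 1: u=0.756314  f(a)=+5.317e-01  f'(a)=-3.053e-01  a ← 127.164779 − (+5.317e-01/-3.053e-01) = 128.906546
iter 2: u=0.746095  f(a)=+1.112e-02  f'(a)=-2.926e-01  a ← 128.906546 − (+1.112e-02/-2.926e-01) = 128.944553
iter 3: u=0.745875  f(a)=+5.096e-06  f'(a)=-2.923e-01  a ← 128.944553 − (+5.096e-06/-2.923e-01) = 128.944570
iter 4: u=0.745875  f(a)=+1.108e-12  f'(a)=-2.923e-01  a ← 128.944570 − (+1.108e-12/-2.923e-01) = 128.944570
converged: |Δa| < 1e-12 after 4 iterations
sag = a·(cosh(S/(2a)) − 1) = 128.944570·(cosh(0.745875) − 1) = 37.561816
T_max/T_min = cosh(S/(2a)) = 1.291302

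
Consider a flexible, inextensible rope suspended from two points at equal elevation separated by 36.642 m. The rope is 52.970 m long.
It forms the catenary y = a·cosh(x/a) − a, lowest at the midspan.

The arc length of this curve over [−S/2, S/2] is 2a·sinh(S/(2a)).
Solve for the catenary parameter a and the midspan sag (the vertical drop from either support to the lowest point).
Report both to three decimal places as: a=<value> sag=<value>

a=11.888 sag=17.143

seed: a₀ = √(S³/(24(L−S))) = √(36.642³/(24·16.328)) = 11.204607
iter 1: u=1.635131  f(a)=+2.327e+00  f'(a)=-3.772e+00  a ← 11.204607 − (+2.327e+00/-3.772e+00) = 11.821530
iter 2: u=1.549799  f(a)=+2.060e-01  f'(a)=-3.131e+00  a ← 11.821530 − (+2.060e-01/-3.131e+00) = 11.887325
iter 3: u=1.541221  f(a)=+1.961e-03  f'(a)=-3.072e+00  a ← 11.887325 − (+1.961e-03/-3.072e+00) = 11.887964
iter 4: u=1.541139  f(a)=+1.815e-07  f'(a)=-3.071e+00  a ← 11.887964 − (+1.815e-07/-3.071e+00) = 11.887964
iter 5: u=1.541139  f(a)=-7.105e-15  f'(a)=-3.071e+00  a ← 11.887964 − (-7.105e-15/-3.071e+00) = 11.887964
converged: |Δa| < 1e-12 after 5 iterations
sag = a·(cosh(S/(2a)) − 1) = 11.887964·(cosh(1.541139) − 1) = 17.142691
T_max/T_min = cosh(S/(2a)) = 2.442021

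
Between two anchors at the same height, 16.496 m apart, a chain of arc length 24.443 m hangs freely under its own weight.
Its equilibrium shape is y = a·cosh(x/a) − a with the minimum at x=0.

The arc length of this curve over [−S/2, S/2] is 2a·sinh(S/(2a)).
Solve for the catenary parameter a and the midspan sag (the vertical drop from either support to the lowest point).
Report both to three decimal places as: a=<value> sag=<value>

a=5.169 sag=8.101

seed: a₀ = √(S³/(24(L−S))) = √(16.496³/(24·7.947)) = 4.851329
iter 1: u=1.700153  f(a)=+1.231e+00  f'(a)=-4.326e+00  a ← 4.851329 − (+1.231e+00/-4.326e+00) = 5.135828
iter 2: u=1.605973  f(a)=+1.166e-01  f'(a)=-3.542e+00  a ← 5.135828 − (+1.166e-01/-3.542e+00) = 5.168738
iter 3: u=1.595747  f(a)=+1.287e-03  f'(a)=-3.465e+00  a ← 5.168738 − (+1.287e-03/-3.465e+00) = 5.169110
iter 4: u=1.595633  f(a)=+1.609e-07  f'(a)=-3.464e+00  a ← 5.169110 − (+1.609e-07/-3.464e+00) = 5.169110
iter 5: u=1.595632  f(a)=+0.000e+00  f'(a)=-3.464e+00  a ← 5.169110 − (+0.000e+00/-3.464e+00) = 5.169110
converged: |Δa| < 1e-12 after 5 iterations
sag = a·(cosh(S/(2a)) − 1) = 5.169110·(cosh(1.595632) − 1) = 8.100583
T_max/T_min = cosh(S/(2a)) = 2.567114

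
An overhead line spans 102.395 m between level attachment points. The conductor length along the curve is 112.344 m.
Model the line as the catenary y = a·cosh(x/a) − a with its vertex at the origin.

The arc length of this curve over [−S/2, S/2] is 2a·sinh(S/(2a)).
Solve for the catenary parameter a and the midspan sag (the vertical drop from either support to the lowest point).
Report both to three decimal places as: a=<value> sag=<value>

seed: a₀ = √(S³/(24(L−S))) = √(102.395³/(24·9.949)) = 67.053707
iter 1: u=0.763530  f(a)=+2.941e-01  f'(a)=-3.144e-01  a ← 67.053707 − (+2.941e-01/-3.144e-01) = 67.988980
iter 2: u=0.753026  f(a)=+6.266e-03  f'(a)=-3.011e-01  a ← 67.988980 − (+6.266e-03/-3.011e-01) = 68.009786
iter 3: u=0.752796  f(a)=+2.982e-06  f'(a)=-3.009e-01  a ← 68.009786 − (+2.982e-06/-3.009e-01) = 68.009796
iter 4: u=0.752796  f(a)=+6.821e-13  f'(a)=-3.009e-01  a ← 68.009796 − (+6.821e-13/-3.009e-01) = 68.009796
converged: |Δa| < 1e-12 after 4 iterations
sag = a·(cosh(S/(2a)) − 1) = 68.009796·(cosh(0.752796) − 1) = 20.198060
T_max/T_min = cosh(S/(2a)) = 1.296988

a=68.010 sag=20.198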